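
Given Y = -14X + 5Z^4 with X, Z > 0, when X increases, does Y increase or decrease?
Y decreases

Taking the partial derivative:
∂Y/∂X = -14

∂Y/∂X = -14 < 0 (assuming positive values)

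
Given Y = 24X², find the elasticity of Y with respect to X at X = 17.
Elasticity = 2

Elasticity = (dY/dX) · (X/Y)

dY/dX = 48·X
At X = 17: dY/dX = 816, Y = 6936

Elasticity = 816 · (17 / 6936) = 2

Interpretation: for a small percentage change in X, the percentage change in Y is approximately 2.00 times as large.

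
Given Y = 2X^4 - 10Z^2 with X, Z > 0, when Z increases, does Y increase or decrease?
Y decreases

Taking the partial derivative:
∂Y/∂Z = -20Z

∂Y/∂Z = -20Z < 0 (assuming positive values)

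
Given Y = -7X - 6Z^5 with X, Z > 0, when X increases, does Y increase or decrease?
Y decreases

Taking the partial derivative:
∂Y/∂X = -7

∂Y/∂X = -7 < 0 (assuming positive values)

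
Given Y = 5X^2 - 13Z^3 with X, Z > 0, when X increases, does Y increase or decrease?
Y increases

Taking the partial derivative:
∂Y/∂X = 10X

∂Y/∂X = 10X > 0 (assuming positive values)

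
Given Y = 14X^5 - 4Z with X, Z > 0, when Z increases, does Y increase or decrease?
Y decreases

Taking the partial derivative:
∂Y/∂Z = -4

∂Y/∂Z = -4 < 0 (assuming positive values)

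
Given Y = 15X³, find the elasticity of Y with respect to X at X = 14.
Elasticity = 3

Elasticity = (dY/dX) · (X/Y)

dY/dX = 45·X²
At X = 14: dY/dX = 8820, Y = 41160

Elasticity = 8820 · (14 / 41160) = 3

Interpretation: for a small percentage change in X, the percentage change in Y is approximately 3.00 times as large.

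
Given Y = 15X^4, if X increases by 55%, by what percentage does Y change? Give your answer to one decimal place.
477.2%

For Y = 15X^4:
If X → X(1 + 0.55)
Then Y → Y · (1 + 0.55)^4
     ≈ Y · 5.7720

Percentage change = ((1 + 0.55)^4 − 1) × 100% ≈ 477.2%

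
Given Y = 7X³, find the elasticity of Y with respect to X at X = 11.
Elasticity = 3

Elasticity = (dY/dX) · (X/Y)

dY/dX = 21·X²
At X = 11: dY/dX = 2541, Y = 9317

Elasticity = 2541 · (11 / 9317) = 3

Interpretation: for a small percentage change in X, the percentage change in Y is approximately 3.00 times as large.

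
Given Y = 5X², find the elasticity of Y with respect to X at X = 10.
Elasticity = 2

Elasticity = (dY/dX) · (X/Y)

dY/dX = 10·X
At X = 10: dY/dX = 100, Y = 500

Elasticity = 100 · (10 / 500) = 2

Interpretation: for a small percentage change in X, the percentage change in Y is approximately 2.00 times as large.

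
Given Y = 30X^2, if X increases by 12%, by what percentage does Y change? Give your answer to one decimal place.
25.4%

For Y = 30X^2:
If X → X(1 + 0.12)
Then Y → Y · (1 + 0.12)^2
     = Y · 1.2544

Percentage change = ((1 + 0.12)^2 − 1) × 100% ≈ 25.4%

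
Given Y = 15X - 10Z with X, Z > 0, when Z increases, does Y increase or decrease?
Y decreases

Taking the partial derivative:
∂Y/∂Z = -10

∂Y/∂Z = -10 < 0 (assuming positive values)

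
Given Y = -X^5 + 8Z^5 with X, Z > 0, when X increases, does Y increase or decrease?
Y decreases

Taking the partial derivative:
∂Y/∂X = -5X^4

∂Y/∂X = -5X^4 < 0 (assuming positive values)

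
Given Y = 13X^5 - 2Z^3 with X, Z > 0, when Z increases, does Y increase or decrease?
Y decreases

Taking the partial derivative:
∂Y/∂Z = -6Z^2

∂Y/∂Z = -6Z^2 < 0 (assuming positive values)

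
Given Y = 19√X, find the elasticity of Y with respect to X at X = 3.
Elasticity = 1/2

Elasticity = (dY/dX) · (X/Y)

dY/dX = 19/(2·√X)
At X = 3: dY/dX = 19·√3/6, Y = 19·√3

Elasticity = (19·√3/6) · (3 / (19·√3)) = 1/2

Interpretation: for a small percentage change in X, the percentage change in Y is approximately 0.50 times as large.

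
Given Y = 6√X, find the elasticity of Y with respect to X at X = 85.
Elasticity = 1/2

Elasticity = (dY/dX) · (X/Y)

dY/dX = 3/√X
At X = 85: dY/dX = 3·√85/85, Y = 6·√85

Elasticity = (3·√85/85) · (85 / (6·√85)) = 1/2

Interpretation: for a small percentage change in X, the percentage change in Y is approximately 0.50 times as large.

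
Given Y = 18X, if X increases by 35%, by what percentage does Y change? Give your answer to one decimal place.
35.0%

For Y = 18X:
If X → X(1 + 0.35)
Then Y → Y · (1 + 0.35)^1
     = Y · 1.3500

Percentage change = ((1 + 0.35)^1 − 1) × 100% = 35.0%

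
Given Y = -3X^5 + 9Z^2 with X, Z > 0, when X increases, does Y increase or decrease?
Y decreases

Taking the partial derivative:
∂Y/∂X = -15X^4

∂Y/∂X = -15X^4 < 0 (assuming positive values)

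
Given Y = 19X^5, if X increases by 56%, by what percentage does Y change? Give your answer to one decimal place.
823.9%

For Y = 19X^5:
If X → X(1 + 0.56)
Then Y → Y · (1 + 0.56)^5
     ≈ Y · 9.2390

Percentage change = ((1 + 0.56)^5 − 1) × 100% ≈ 823.9%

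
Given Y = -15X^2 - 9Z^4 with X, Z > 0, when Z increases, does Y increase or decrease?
Y decreases

Taking the partial derivative:
∂Y/∂Z = -36Z^3

∂Y/∂Z = -36Z^3 < 0 (assuming positive values)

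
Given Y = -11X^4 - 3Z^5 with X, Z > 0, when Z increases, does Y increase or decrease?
Y decreases

Taking the partial derivative:
∂Y/∂Z = -15Z^4

∂Y/∂Z = -15Z^4 < 0 (assuming positive values)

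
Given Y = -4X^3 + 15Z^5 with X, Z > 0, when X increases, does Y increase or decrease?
Y decreases

Taking the partial derivative:
∂Y/∂X = -12X^2

∂Y/∂X = -12X^2 < 0 (assuming positive values)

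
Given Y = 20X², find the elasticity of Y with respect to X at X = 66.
Elasticity = 2

Elasticity = (dY/dX) · (X/Y)

dY/dX = 40·X
At X = 66: dY/dX = 2640, Y = 87120

Elasticity = 2640 · (66 / 87120) = 2

Interpretation: for a small percentage change in X, the percentage change in Y is approximately 2.00 times as large.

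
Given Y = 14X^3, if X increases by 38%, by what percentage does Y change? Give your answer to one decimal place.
162.8%

For Y = 14X^3:
If X → X(1 + 0.38)
Then Y → Y · (1 + 0.38)^3
     ≈ Y · 2.6281

Percentage change = ((1 + 0.38)^3 − 1) × 100% ≈ 162.8%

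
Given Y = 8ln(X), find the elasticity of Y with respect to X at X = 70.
Elasticity = 1/ln(70) ≈ 0.2354

Elasticity = (dY/dX) · (X/Y)

dY/dX = 8/X
At X = 70: dY/dX = 4/35, Y = 8·ln(70)

Elasticity = (4/35) · (70 / (8·ln(70))) = 1/ln(70) ≈ 0.2354

Interpretation: for a small percentage change in X, the percentage change in Y is approximately 0.24 times as large.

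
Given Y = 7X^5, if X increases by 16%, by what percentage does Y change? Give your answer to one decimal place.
110.0%

For Y = 7X^5:
If X → X(1 + 0.16)
Then Y → Y · (1 + 0.16)^5
     ≈ Y · 2.1003

Percentage change = ((1 + 0.16)^5 − 1) × 100% ≈ 110.0%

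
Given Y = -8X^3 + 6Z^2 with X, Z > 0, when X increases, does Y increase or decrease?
Y decreases

Taking the partial derivative:
∂Y/∂X = -24X^2

∂Y/∂X = -24X^2 < 0 (assuming positive values)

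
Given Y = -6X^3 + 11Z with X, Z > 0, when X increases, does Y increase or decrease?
Y decreases

Taking the partial derivative:
∂Y/∂X = -18X^2

∂Y/∂X = -18X^2 < 0 (assuming positive values)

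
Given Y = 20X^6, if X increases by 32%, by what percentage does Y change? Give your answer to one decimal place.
429.0%

For Y = 20X^6:
If X → X(1 + 0.32)
Then Y → Y · (1 + 0.32)^6
     ≈ Y · 5.2899

Percentage change = ((1 + 0.32)^6 − 1) × 100% ≈ 429.0%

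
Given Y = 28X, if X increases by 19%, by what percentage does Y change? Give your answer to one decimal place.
19.0%

For Y = 28X:
If X → X(1 + 0.19)
Then Y → Y · (1 + 0.19)^1
     = Y · 1.1900

Percentage change = ((1 + 0.19)^1 − 1) × 100% = 19.0%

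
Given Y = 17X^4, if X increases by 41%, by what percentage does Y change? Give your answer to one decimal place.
295.3%

For Y = 17X^4:
If X → X(1 + 0.41)
Then Y → Y · (1 + 0.41)^4
     ≈ Y · 3.9525

Percentage change = ((1 + 0.41)^4 − 1) × 100% ≈ 295.3%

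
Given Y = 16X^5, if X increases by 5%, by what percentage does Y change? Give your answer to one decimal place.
27.6%

For Y = 16X^5:
If X → X(1 + 0.05)
Then Y → Y · (1 + 0.05)^5
     ≈ Y · 1.2763

Percentage change = ((1 + 0.05)^5 − 1) × 100% ≈ 27.6%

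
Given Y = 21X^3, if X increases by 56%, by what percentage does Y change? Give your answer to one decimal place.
279.6%

For Y = 21X^3:
If X → X(1 + 0.56)
Then Y → Y · (1 + 0.56)^3
     ≈ Y · 3.7964

Percentage change = ((1 + 0.56)^3 − 1) × 100% ≈ 279.6%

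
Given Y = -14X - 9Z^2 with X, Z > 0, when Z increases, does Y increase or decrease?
Y decreases

Taking the partial derivative:
∂Y/∂Z = -18Z

∂Y/∂Z = -18Z < 0 (assuming positive values)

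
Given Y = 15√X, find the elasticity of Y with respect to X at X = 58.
Elasticity = 1/2

Elasticity = (dY/dX) · (X/Y)

dY/dX = 15/(2·√X)
At X = 58: dY/dX = 15·√58/116, Y = 15·√58

Elasticity = (15·√58/116) · (58 / (15·√58)) = 1/2

Interpretation: for a small percentage change in X, the percentage change in Y is approximately 0.50 times as large.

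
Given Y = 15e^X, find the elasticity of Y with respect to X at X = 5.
Elasticity = 5

Elasticity = (dY/dX) · (X/Y)

dY/dX = 15·e^X
At X = 5: dY/dX = 15·e^5, Y = 15·e^5

Elasticity = (15·e^5) · (5 / (15·e^5)) = 5

Interpretation: for a small percentage change in X, the percentage change in Y is approximately 5.00 times as large.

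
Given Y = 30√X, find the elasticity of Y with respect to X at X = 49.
Elasticity = 1/2

Elasticity = (dY/dX) · (X/Y)

dY/dX = 15/√X
At X = 49: dY/dX = 15/7, Y = 210

Elasticity = (15/7) · (49 / 210) = 1/2

Interpretation: for a small percentage change in X, the percentage change in Y is approximately 0.50 times as large.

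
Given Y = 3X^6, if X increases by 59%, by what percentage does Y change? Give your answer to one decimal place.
1515.8%

For Y = 3X^6:
If X → X(1 + 0.59)
Then Y → Y · (1 + 0.59)^6
     ≈ Y · 16.1578

Percentage change = ((1 + 0.59)^6 − 1) × 100% ≈ 1515.8%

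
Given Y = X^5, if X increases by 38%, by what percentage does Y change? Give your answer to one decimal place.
400.5%

For Y = X^5:
If X → X(1 + 0.38)
Then Y → Y · (1 + 0.38)^5
     ≈ Y · 5.0049

Percentage change = ((1 + 0.38)^5 − 1) × 100% ≈ 400.5%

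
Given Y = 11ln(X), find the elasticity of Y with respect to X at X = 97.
Elasticity = 1/ln(97) ≈ 0.2186

Elasticity = (dY/dX) · (X/Y)

dY/dX = 11/X
At X = 97: dY/dX = 11/97, Y = 11·ln(97)

Elasticity = (11/97) · (97 / (11·ln(97))) = 1/ln(97) ≈ 0.2186

Interpretation: for a small percentage change in X, the percentage change in Y is approximately 0.22 times as large.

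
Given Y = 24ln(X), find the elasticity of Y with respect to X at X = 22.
Elasticity = 1/ln(22) ≈ 0.3235

Elasticity = (dY/dX) · (X/Y)

dY/dX = 24/X
At X = 22: dY/dX = 12/11, Y = 24·ln(22)

Elasticity = (12/11) · (22 / (24·ln(22))) = 1/ln(22) ≈ 0.3235

Interpretation: for a small percentage change in X, the percentage change in Y is approximately 0.32 times as large.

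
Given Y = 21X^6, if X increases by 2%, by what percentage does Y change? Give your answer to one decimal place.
12.6%

For Y = 21X^6:
If X → X(1 + 0.02)
Then Y → Y · (1 + 0.02)^6
     ≈ Y · 1.1262

Percentage change = ((1 + 0.02)^6 − 1) × 100% ≈ 12.6%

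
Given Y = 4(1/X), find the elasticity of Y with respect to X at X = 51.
Elasticity = -1

Elasticity = (dY/dX) · (X/Y)

dY/dX = -4/X²
At X = 51: dY/dX = -4/2601, Y = 4/51

Elasticity = (-4/2601) · (51 / (4/51)) = -1

Interpretation: for a small percentage change in X, the percentage change in Y is approximately -1.00 times as large.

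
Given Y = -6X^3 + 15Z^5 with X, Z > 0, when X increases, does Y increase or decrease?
Y decreases

Taking the partial derivative:
∂Y/∂X = -18X^2

∂Y/∂X = -18X^2 < 0 (assuming positive values)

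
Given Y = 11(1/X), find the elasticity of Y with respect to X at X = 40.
Elasticity = -1

Elasticity = (dY/dX) · (X/Y)

dY/dX = -11/X²
At X = 40: dY/dX = -11/1600, Y = 11/40

Elasticity = (-11/1600) · (40 / (11/40)) = -1

Interpretation: for a small percentage change in X, the percentage change in Y is approximately -1.00 times as large.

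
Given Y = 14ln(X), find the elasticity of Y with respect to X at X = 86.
Elasticity = 1/ln(86) ≈ 0.2245

Elasticity = (dY/dX) · (X/Y)

dY/dX = 14/X
At X = 86: dY/dX = 7/43, Y = 14·ln(86)

Elasticity = (7/43) · (86 / (14·ln(86))) = 1/ln(86) ≈ 0.2245

Interpretation: for a small percentage change in X, the percentage change in Y is approximately 0.22 times as large.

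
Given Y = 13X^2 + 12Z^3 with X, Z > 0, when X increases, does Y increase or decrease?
Y increases

Taking the partial derivative:
∂Y/∂X = 26X

∂Y/∂X = 26X > 0 (assuming positive values)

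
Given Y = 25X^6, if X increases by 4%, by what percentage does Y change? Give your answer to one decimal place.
26.5%

For Y = 25X^6:
If X → X(1 + 0.04)
Then Y → Y · (1 + 0.04)^6
     ≈ Y · 1.2653

Percentage change = ((1 + 0.04)^6 − 1) × 100% ≈ 26.5%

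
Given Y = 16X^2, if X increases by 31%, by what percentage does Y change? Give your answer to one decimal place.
71.6%

For Y = 16X^2:
If X → X(1 + 0.31)
Then Y → Y · (1 + 0.31)^2
     = Y · 1.7161

Percentage change = ((1 + 0.31)^2 − 1) × 100% ≈ 71.6%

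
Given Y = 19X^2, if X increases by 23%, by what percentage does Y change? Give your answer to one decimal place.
51.3%

For Y = 19X^2:
If X → X(1 + 0.23)
Then Y → Y · (1 + 0.23)^2
     = Y · 1.5129

Percentage change = ((1 + 0.23)^2 − 1) × 100% ≈ 51.3%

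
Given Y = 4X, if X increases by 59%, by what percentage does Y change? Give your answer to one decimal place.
59.0%

For Y = 4X:
If X → X(1 + 0.59)
Then Y → Y · (1 + 0.59)^1
     = Y · 1.5900

Percentage change = ((1 + 0.59)^1 − 1) × 100% = 59.0%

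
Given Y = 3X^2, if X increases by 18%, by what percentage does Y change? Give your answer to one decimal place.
39.2%

For Y = 3X^2:
If X → X(1 + 0.18)
Then Y → Y · (1 + 0.18)^2
     = Y · 1.3924

Percentage change = ((1 + 0.18)^2 − 1) × 100% ≈ 39.2%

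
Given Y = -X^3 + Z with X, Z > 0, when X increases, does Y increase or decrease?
Y decreases

Taking the partial derivative:
∂Y/∂X = -3X^2

∂Y/∂X = -3X^2 < 0 (assuming positive values)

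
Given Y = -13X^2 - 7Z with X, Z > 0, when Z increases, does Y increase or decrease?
Y decreases

Taking the partial derivative:
∂Y/∂Z = -7

∂Y/∂Z = -7 < 0 (assuming positive values)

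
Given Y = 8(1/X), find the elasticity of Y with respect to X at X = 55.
Elasticity = -1

Elasticity = (dY/dX) · (X/Y)

dY/dX = -8/X²
At X = 55: dY/dX = -8/3025, Y = 8/55

Elasticity = (-8/3025) · (55 / (8/55)) = -1

Interpretation: for a small percentage change in X, the percentage change in Y is approximately -1.00 times as large.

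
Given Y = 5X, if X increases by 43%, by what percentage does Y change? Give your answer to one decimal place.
43.0%

For Y = 5X:
If X → X(1 + 0.43)
Then Y → Y · (1 + 0.43)^1
     = Y · 1.4300

Percentage change = ((1 + 0.43)^1 − 1) × 100% = 43.0%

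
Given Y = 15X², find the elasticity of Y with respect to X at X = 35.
Elasticity = 2

Elasticity = (dY/dX) · (X/Y)

dY/dX = 30·X
At X = 35: dY/dX = 1050, Y = 18375

Elasticity = 1050 · (35 / 18375) = 2

Interpretation: for a small percentage change in X, the percentage change in Y is approximately 2.00 times as large.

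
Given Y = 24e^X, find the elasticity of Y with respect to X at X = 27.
Elasticity = 27

Elasticity = (dY/dX) · (X/Y)

dY/dX = 24·e^X
At X = 27: dY/dX = 24·e^27, Y = 24·e^27

Elasticity = (24·e^27) · (27 / (24·e^27)) = 27

Interpretation: for a small percentage change in X, the percentage change in Y is approximately 27.00 times as large.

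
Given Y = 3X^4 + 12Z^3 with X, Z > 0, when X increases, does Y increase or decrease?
Y increases

Taking the partial derivative:
∂Y/∂X = 12X^3

∂Y/∂X = 12X^3 > 0 (assuming positive values)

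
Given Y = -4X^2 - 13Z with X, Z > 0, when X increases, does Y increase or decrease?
Y decreases

Taking the partial derivative:
∂Y/∂X = -8X

∂Y/∂X = -8X < 0 (assuming positive values)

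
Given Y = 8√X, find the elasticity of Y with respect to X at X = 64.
Elasticity = 1/2

Elasticity = (dY/dX) · (X/Y)

dY/dX = 4/√X
At X = 64: dY/dX = 1/2, Y = 64

Elasticity = (1/2) · (64 / 64) = 1/2

Interpretation: for a small percentage change in X, the percentage change in Y is approximately 0.50 times as large.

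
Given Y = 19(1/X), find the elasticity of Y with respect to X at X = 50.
Elasticity = -1

Elasticity = (dY/dX) · (X/Y)

dY/dX = -19/X²
At X = 50: dY/dX = -19/2500, Y = 19/50

Elasticity = (-19/2500) · (50 / (19/50)) = -1

Interpretation: for a small percentage change in X, the percentage change in Y is approximately -1.00 times as large.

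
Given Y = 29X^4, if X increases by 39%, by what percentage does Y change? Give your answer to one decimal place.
273.3%

For Y = 29X^4:
If X → X(1 + 0.39)
Then Y → Y · (1 + 0.39)^4
     ≈ Y · 3.7330

Percentage change = ((1 + 0.39)^4 − 1) × 100% ≈ 273.3%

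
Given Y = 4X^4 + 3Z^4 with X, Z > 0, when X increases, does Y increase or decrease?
Y increases

Taking the partial derivative:
∂Y/∂X = 16X^3

∂Y/∂X = 16X^3 > 0 (assuming positive values)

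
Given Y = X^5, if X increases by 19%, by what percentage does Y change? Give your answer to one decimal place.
138.6%

For Y = X^5:
If X → X(1 + 0.19)
Then Y → Y · (1 + 0.19)^5
     ≈ Y · 2.3864

Percentage change = ((1 + 0.19)^5 − 1) × 100% ≈ 138.6%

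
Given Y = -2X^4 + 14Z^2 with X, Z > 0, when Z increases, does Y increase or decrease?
Y increases

Taking the partial derivative:
∂Y/∂Z = 28Z

∂Y/∂Z = 28Z > 0 (assuming positive values)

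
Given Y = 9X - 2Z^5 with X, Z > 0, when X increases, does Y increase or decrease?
Y increases

Taking the partial derivative:
∂Y/∂X = 9

∂Y/∂X = 9 > 0 (assuming positive values)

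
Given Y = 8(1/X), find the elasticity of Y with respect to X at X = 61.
Elasticity = -1

Elasticity = (dY/dX) · (X/Y)

dY/dX = -8/X²
At X = 61: dY/dX = -8/3721, Y = 8/61

Elasticity = (-8/3721) · (61 / (8/61)) = -1

Interpretation: for a small percentage change in X, the percentage change in Y is approximately -1.00 times as large.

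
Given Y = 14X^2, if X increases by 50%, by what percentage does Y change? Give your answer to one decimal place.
125.0%

For Y = 14X^2:
If X → X(1 + 0.5)
Then Y → Y · (1 + 0.5)^2
     = Y · 2.2500

Percentage change = ((1 + 0.5)^2 − 1) × 100% = 125.0%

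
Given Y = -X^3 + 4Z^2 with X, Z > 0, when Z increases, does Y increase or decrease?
Y increases

Taking the partial derivative:
∂Y/∂Z = 8Z

∂Y/∂Z = 8Z > 0 (assuming positive values)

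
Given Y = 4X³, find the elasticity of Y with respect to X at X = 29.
Elasticity = 3

Elasticity = (dY/dX) · (X/Y)

dY/dX = 12·X²
At X = 29: dY/dX = 10092, Y = 97556

Elasticity = 10092 · (29 / 97556) = 3

Interpretation: for a small percentage change in X, the percentage change in Y is approximately 3.00 times as large.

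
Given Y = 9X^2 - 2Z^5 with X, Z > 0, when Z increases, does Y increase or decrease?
Y decreases

Taking the partial derivative:
∂Y/∂Z = -10Z^4

∂Y/∂Z = -10Z^4 < 0 (assuming positive values)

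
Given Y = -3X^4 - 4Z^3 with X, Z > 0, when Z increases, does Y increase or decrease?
Y decreases

Taking the partial derivative:
∂Y/∂Z = -12Z^2

∂Y/∂Z = -12Z^2 < 0 (assuming positive values)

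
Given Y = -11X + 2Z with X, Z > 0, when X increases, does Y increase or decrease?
Y decreases

Taking the partial derivative:
∂Y/∂X = -11

∂Y/∂X = -11 < 0 (assuming positive values)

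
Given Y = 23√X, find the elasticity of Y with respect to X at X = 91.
Elasticity = 1/2

Elasticity = (dY/dX) · (X/Y)

dY/dX = 23/(2·√X)
At X = 91: dY/dX = 23·√91/182, Y = 23·√91

Elasticity = (23·√91/182) · (91 / (23·√91)) = 1/2

Interpretation: for a small percentage change in X, the percentage change in Y is approximately 0.50 times as large.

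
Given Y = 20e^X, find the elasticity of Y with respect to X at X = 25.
Elasticity = 25

Elasticity = (dY/dX) · (X/Y)

dY/dX = 20·e^X
At X = 25: dY/dX = 20·e^25, Y = 20·e^25

Elasticity = (20·e^25) · (25 / (20·e^25)) = 25

Interpretation: for a small percentage change in X, the percentage change in Y is approximately 25.00 times as large.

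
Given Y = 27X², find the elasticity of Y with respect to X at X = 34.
Elasticity = 2

Elasticity = (dY/dX) · (X/Y)

dY/dX = 54·X
At X = 34: dY/dX = 1836, Y = 31212

Elasticity = 1836 · (34 / 31212) = 2

Interpretation: for a small percentage change in X, the percentage change in Y is approximately 2.00 times as large.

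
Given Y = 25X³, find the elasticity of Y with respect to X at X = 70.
Elasticity = 3

Elasticity = (dY/dX) · (X/Y)

dY/dX = 75·X²
At X = 70: dY/dX = 367500, Y = 8575000

Elasticity = 367500 · (70 / 8575000) = 3

Interpretation: for a small percentage change in X, the percentage change in Y is approximately 3.00 times as large.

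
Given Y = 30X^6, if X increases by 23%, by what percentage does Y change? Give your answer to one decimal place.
246.3%

For Y = 30X^6:
If X → X(1 + 0.23)
Then Y → Y · (1 + 0.23)^6
     ≈ Y · 3.4628

Percentage change = ((1 + 0.23)^6 − 1) × 100% ≈ 246.3%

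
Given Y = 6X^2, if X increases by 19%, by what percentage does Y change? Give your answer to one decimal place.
41.6%

For Y = 6X^2:
If X → X(1 + 0.19)
Then Y → Y · (1 + 0.19)^2
     = Y · 1.4161

Percentage change = ((1 + 0.19)^2 − 1) × 100% ≈ 41.6%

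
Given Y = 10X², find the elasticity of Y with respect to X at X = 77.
Elasticity = 2

Elasticity = (dY/dX) · (X/Y)

dY/dX = 20·X
At X = 77: dY/dX = 1540, Y = 59290

Elasticity = 1540 · (77 / 59290) = 2

Interpretation: for a small percentage change in X, the percentage change in Y is approximately 2.00 times as large.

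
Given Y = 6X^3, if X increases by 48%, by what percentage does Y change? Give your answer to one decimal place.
224.2%

For Y = 6X^3:
If X → X(1 + 0.48)
Then Y → Y · (1 + 0.48)^3
     ≈ Y · 3.2418

Percentage change = ((1 + 0.48)^3 − 1) × 100% ≈ 224.2%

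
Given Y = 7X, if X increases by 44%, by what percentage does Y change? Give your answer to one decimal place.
44.0%

For Y = 7X:
If X → X(1 + 0.44)
Then Y → Y · (1 + 0.44)^1
     = Y · 1.4400

Percentage change = ((1 + 0.44)^1 − 1) × 100% = 44.0%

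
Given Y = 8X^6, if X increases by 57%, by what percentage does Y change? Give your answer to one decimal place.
1397.6%

For Y = 8X^6:
If X → X(1 + 0.57)
Then Y → Y · (1 + 0.57)^6
     ≈ Y · 14.9761

Percentage change = ((1 + 0.57)^6 − 1) × 100% ≈ 1397.6%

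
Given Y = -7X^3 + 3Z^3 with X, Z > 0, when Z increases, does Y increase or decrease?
Y increases

Taking the partial derivative:
∂Y/∂Z = 9Z^2

∂Y/∂Z = 9Z^2 > 0 (assuming positive values)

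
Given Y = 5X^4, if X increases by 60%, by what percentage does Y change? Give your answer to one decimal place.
555.4%

For Y = 5X^4:
If X → X(1 + 0.6)
Then Y → Y · (1 + 0.6)^4
     = Y · 6.5536

Percentage change = ((1 + 0.6)^4 − 1) × 100% ≈ 555.4%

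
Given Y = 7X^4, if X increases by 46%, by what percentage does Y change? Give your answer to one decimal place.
354.4%

For Y = 7X^4:
If X → X(1 + 0.46)
Then Y → Y · (1 + 0.46)^4
     ≈ Y · 4.5437

Percentage change = ((1 + 0.46)^4 − 1) × 100% ≈ 354.4%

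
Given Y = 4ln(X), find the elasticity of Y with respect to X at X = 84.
Elasticity = 1/ln(84) ≈ 0.2257

Elasticity = (dY/dX) · (X/Y)

dY/dX = 4/X
At X = 84: dY/dX = 1/21, Y = 4·ln(84)

Elasticity = (1/21) · (84 / (4·ln(84))) = 1/ln(84) ≈ 0.2257

Interpretation: for a small percentage change in X, the percentage change in Y is approximately 0.23 times as large.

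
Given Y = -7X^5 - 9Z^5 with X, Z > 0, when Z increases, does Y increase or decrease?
Y decreases

Taking the partial derivative:
∂Y/∂Z = -45Z^4

∂Y/∂Z = -45Z^4 < 0 (assuming positive values)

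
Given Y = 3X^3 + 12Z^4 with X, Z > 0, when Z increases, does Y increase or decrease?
Y increases

Taking the partial derivative:
∂Y/∂Z = 48Z^3

∂Y/∂Z = 48Z^3 > 0 (assuming positive values)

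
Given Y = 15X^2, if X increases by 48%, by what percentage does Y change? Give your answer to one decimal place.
119.0%

For Y = 15X^2:
If X → X(1 + 0.48)
Then Y → Y · (1 + 0.48)^2
     = Y · 2.1904

Percentage change = ((1 + 0.48)^2 − 1) × 100% ≈ 119.0%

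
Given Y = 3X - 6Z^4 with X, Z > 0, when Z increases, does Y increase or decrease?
Y decreases

Taking the partial derivative:
∂Y/∂Z = -24Z^3

∂Y/∂Z = -24Z^3 < 0 (assuming positive values)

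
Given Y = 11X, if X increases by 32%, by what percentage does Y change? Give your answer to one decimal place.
32.0%

For Y = 11X:
If X → X(1 + 0.32)
Then Y → Y · (1 + 0.32)^1
     = Y · 1.3200

Percentage change = ((1 + 0.32)^1 − 1) × 100% = 32.0%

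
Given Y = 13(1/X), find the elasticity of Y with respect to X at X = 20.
Elasticity = -1

Elasticity = (dY/dX) · (X/Y)

dY/dX = -13/X²
At X = 20: dY/dX = -13/400, Y = 13/20

Elasticity = (-13/400) · (20 / (13/20)) = -1

Interpretation: for a small percentage change in X, the percentage change in Y is approximately -1.00 times as large.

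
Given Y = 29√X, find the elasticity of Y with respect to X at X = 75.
Elasticity = 1/2

Elasticity = (dY/dX) · (X/Y)

dY/dX = 29/(2·√X)
At X = 75: dY/dX = 29·√3/30, Y = 145·√3

Elasticity = (29·√3/30) · (75 / (145·√3)) = 1/2

Interpretation: for a small percentage change in X, the percentage change in Y is approximately 0.50 times as large.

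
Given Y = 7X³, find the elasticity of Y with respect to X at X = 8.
Elasticity = 3

Elasticity = (dY/dX) · (X/Y)

dY/dX = 21·X²
At X = 8: dY/dX = 1344, Y = 3584

Elasticity = 1344 · (8 / 3584) = 3

Interpretation: for a small percentage change in X, the percentage change in Y is approximately 3.00 times as large.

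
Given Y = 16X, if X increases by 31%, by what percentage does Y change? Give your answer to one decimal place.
31.0%

For Y = 16X:
If X → X(1 + 0.31)
Then Y → Y · (1 + 0.31)^1
     = Y · 1.3100

Percentage change = ((1 + 0.31)^1 − 1) × 100% = 31.0%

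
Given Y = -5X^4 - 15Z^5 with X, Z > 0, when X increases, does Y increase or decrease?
Y decreases

Taking the partial derivative:
∂Y/∂X = -20X^3

∂Y/∂X = -20X^3 < 0 (assuming positive values)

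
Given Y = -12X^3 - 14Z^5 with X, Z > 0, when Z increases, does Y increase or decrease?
Y decreases

Taking the partial derivative:
∂Y/∂Z = -70Z^4

∂Y/∂Z = -70Z^4 < 0 (assuming positive values)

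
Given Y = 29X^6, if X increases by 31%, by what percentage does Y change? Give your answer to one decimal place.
405.4%

For Y = 29X^6:
If X → X(1 + 0.31)
Then Y → Y · (1 + 0.31)^6
     ≈ Y · 5.0539

Percentage change = ((1 + 0.31)^6 − 1) × 100% ≈ 405.4%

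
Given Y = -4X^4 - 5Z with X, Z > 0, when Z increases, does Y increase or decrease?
Y decreases

Taking the partial derivative:
∂Y/∂Z = -5

∂Y/∂Z = -5 < 0 (assuming positive values)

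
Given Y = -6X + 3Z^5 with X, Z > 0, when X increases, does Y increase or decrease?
Y decreases

Taking the partial derivative:
∂Y/∂X = -6

∂Y/∂X = -6 < 0 (assuming positive values)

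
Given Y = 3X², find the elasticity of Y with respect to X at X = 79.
Elasticity = 2

Elasticity = (dY/dX) · (X/Y)

dY/dX = 6·X
At X = 79: dY/dX = 474, Y = 18723

Elasticity = 474 · (79 / 18723) = 2

Interpretation: for a small percentage change in X, the percentage change in Y is approximately 2.00 times as large.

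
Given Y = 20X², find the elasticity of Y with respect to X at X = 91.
Elasticity = 2

Elasticity = (dY/dX) · (X/Y)

dY/dX = 40·X
At X = 91: dY/dX = 3640, Y = 165620

Elasticity = 3640 · (91 / 165620) = 2

Interpretation: for a small percentage change in X, the percentage change in Y is approximately 2.00 times as large.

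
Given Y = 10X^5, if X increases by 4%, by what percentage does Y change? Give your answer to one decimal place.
21.7%

For Y = 10X^5:
If X → X(1 + 0.04)
Then Y → Y · (1 + 0.04)^5
     ≈ Y · 1.2167

Percentage change = ((1 + 0.04)^5 − 1) × 100% ≈ 21.7%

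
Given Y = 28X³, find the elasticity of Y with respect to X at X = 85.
Elasticity = 3

Elasticity = (dY/dX) · (X/Y)

dY/dX = 84·X²
At X = 85: dY/dX = 606900, Y = 17195500

Elasticity = 606900 · (85 / 17195500) = 3

Interpretation: for a small percentage change in X, the percentage change in Y is approximately 3.00 times as large.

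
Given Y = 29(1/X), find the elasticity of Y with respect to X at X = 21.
Elasticity = -1

Elasticity = (dY/dX) · (X/Y)

dY/dX = -29/X²
At X = 21: dY/dX = -29/441, Y = 29/21

Elasticity = (-29/441) · (21 / (29/21)) = -1

Interpretation: for a small percentage change in X, the percentage change in Y is approximately -1.00 times as large.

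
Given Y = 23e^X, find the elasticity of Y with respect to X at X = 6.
Elasticity = 6

Elasticity = (dY/dX) · (X/Y)

dY/dX = 23·e^X
At X = 6: dY/dX = 23·e^6, Y = 23·e^6

Elasticity = (23·e^6) · (6 / (23·e^6)) = 6

Interpretation: for a small percentage change in X, the percentage change in Y is approximately 6.00 times as large.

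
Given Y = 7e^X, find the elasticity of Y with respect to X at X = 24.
Elasticity = 24

Elasticity = (dY/dX) · (X/Y)

dY/dX = 7·e^X
At X = 24: dY/dX = 7·e^24, Y = 7·e^24

Elasticity = (7·e^24) · (24 / (7·e^24)) = 24

Interpretation: for a small percentage change in X, the percentage change in Y is approximately 24.00 times as large.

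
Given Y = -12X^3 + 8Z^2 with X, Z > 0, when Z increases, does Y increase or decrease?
Y increases

Taking the partial derivative:
∂Y/∂Z = 16Z

∂Y/∂Z = 16Z > 0 (assuming positive values)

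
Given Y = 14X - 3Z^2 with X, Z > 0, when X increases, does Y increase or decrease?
Y increases

Taking the partial derivative:
∂Y/∂X = 14

∂Y/∂X = 14 > 0 (assuming positive values)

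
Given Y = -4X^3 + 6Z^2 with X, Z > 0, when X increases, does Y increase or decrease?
Y decreases

Taking the partial derivative:
∂Y/∂X = -12X^2

∂Y/∂X = -12X^2 < 0 (assuming positive values)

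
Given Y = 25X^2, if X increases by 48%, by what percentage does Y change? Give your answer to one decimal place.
119.0%

For Y = 25X^2:
If X → X(1 + 0.48)
Then Y → Y · (1 + 0.48)^2
     = Y · 2.1904

Percentage change = ((1 + 0.48)^2 − 1) × 100% ≈ 119.0%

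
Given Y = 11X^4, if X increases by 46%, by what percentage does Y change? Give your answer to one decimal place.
354.4%

For Y = 11X^4:
If X → X(1 + 0.46)
Then Y → Y · (1 + 0.46)^4
     ≈ Y · 4.5437

Percentage change = ((1 + 0.46)^4 − 1) × 100% ≈ 354.4%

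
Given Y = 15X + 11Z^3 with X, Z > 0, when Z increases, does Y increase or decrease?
Y increases

Taking the partial derivative:
∂Y/∂Z = 33Z^2

∂Y/∂Z = 33Z^2 > 0 (assuming positive values)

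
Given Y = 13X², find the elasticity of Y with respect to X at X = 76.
Elasticity = 2

Elasticity = (dY/dX) · (X/Y)

dY/dX = 26·X
At X = 76: dY/dX = 1976, Y = 75088

Elasticity = 1976 · (76 / 75088) = 2

Interpretation: for a small percentage change in X, the percentage change in Y is approximately 2.00 times as large.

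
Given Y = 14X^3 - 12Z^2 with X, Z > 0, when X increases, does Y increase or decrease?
Y increases

Taking the partial derivative:
∂Y/∂X = 42X^2

∂Y/∂X = 42X^2 > 0 (assuming positive values)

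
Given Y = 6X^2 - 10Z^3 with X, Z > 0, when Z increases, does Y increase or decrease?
Y decreases

Taking the partial derivative:
∂Y/∂Z = -30Z^2

∂Y/∂Z = -30Z^2 < 0 (assuming positive values)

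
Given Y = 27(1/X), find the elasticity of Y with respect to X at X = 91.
Elasticity = -1

Elasticity = (dY/dX) · (X/Y)

dY/dX = -27/X²
At X = 91: dY/dX = -27/8281, Y = 27/91

Elasticity = (-27/8281) · (91 / (27/91)) = -1

Interpretation: for a small percentage change in X, the percentage change in Y is approximately -1.00 times as large.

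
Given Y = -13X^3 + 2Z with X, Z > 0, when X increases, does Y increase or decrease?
Y decreases

Taking the partial derivative:
∂Y/∂X = -39X^2

∂Y/∂X = -39X^2 < 0 (assuming positive values)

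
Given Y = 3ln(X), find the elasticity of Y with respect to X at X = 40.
Elasticity = 1/ln(40) ≈ 0.2711

Elasticity = (dY/dX) · (X/Y)

dY/dX = 3/X
At X = 40: dY/dX = 3/40, Y = 3·ln(40)

Elasticity = (3/40) · (40 / (3·ln(40))) = 1/ln(40) ≈ 0.2711

Interpretation: for a small percentage change in X, the percentage change in Y is approximately 0.27 times as large.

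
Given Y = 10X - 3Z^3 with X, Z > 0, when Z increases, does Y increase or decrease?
Y decreases

Taking the partial derivative:
∂Y/∂Z = -9Z^2

∂Y/∂Z = -9Z^2 < 0 (assuming positive values)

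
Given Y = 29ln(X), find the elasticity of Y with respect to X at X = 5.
Elasticity = 1/ln(5) ≈ 0.6213

Elasticity = (dY/dX) · (X/Y)

dY/dX = 29/X
At X = 5: dY/dX = 29/5, Y = 29·ln(5)

Elasticity = (29/5) · (5 / (29·ln(5))) = 1/ln(5) ≈ 0.6213

Interpretation: for a small percentage change in X, the percentage change in Y is approximately 0.62 times as large.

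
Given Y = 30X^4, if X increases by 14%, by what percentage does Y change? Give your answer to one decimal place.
68.9%

For Y = 30X^4:
If X → X(1 + 0.14)
Then Y → Y · (1 + 0.14)^4
     ≈ Y · 1.6890

Percentage change = ((1 + 0.14)^4 − 1) × 100% ≈ 68.9%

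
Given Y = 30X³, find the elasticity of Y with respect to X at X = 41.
Elasticity = 3

Elasticity = (dY/dX) · (X/Y)

dY/dX = 90·X²
At X = 41: dY/dX = 151290, Y = 2067630

Elasticity = 151290 · (41 / 2067630) = 3

Interpretation: for a small percentage change in X, the percentage change in Y is approximately 3.00 times as large.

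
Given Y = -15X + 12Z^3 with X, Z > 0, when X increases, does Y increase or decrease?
Y decreases

Taking the partial derivative:
∂Y/∂X = -15

∂Y/∂X = -15 < 0 (assuming positive values)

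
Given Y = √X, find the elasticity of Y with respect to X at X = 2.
Elasticity = 1/2

Elasticity = (dY/dX) · (X/Y)

dY/dX = 1/(2·√X)
At X = 2: dY/dX = √2/4, Y = √2

Elasticity = (√2/4) · (2 / (√2)) = 1/2

Interpretation: for a small percentage change in X, the percentage change in Y is approximately 0.50 times as large.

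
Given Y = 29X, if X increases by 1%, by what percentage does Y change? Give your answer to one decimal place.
1.0%

For Y = 29X:
If X → X(1 + 0.01)
Then Y → Y · (1 + 0.01)^1
     = Y · 1.0100

Percentage change = ((1 + 0.01)^1 − 1) × 100% = 1.0%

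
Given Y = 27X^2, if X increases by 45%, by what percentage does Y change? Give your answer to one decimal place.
110.3%

For Y = 27X^2:
If X → X(1 + 0.45)
Then Y → Y · (1 + 0.45)^2
     = Y · 2.1025

Percentage change = ((1 + 0.45)^2 − 1) × 100% ≈ 110.3%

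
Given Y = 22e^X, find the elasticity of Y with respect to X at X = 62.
Elasticity = 62

Elasticity = (dY/dX) · (X/Y)

dY/dX = 22·e^X
At X = 62: dY/dX = 22·e^62, Y = 22·e^62

Elasticity = (22·e^62) · (62 / (22·e^62)) = 62

Interpretation: for a small percentage change in X, the percentage change in Y is approximately 62.00 times as large.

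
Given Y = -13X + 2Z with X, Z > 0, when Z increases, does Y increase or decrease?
Y increases

Taking the partial derivative:
∂Y/∂Z = 2

∂Y/∂Z = 2 > 0 (assuming positive values)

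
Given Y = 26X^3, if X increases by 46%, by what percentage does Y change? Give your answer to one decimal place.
211.2%

For Y = 26X^3:
If X → X(1 + 0.46)
Then Y → Y · (1 + 0.46)^3
     ≈ Y · 3.1121

Percentage change = ((1 + 0.46)^3 − 1) × 100% ≈ 211.2%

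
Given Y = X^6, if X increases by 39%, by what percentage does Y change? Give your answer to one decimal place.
621.3%

For Y = X^6:
If X → X(1 + 0.39)
Then Y → Y · (1 + 0.39)^6
     ≈ Y · 7.2125

Percentage change = ((1 + 0.39)^6 − 1) × 100% ≈ 621.3%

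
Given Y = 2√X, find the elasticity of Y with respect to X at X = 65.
Elasticity = 1/2

Elasticity = (dY/dX) · (X/Y)

dY/dX = 1/√X
At X = 65: dY/dX = √65/65, Y = 2·√65

Elasticity = (√65/65) · (65 / (2·√65)) = 1/2

Interpretation: for a small percentage change in X, the percentage change in Y is approximately 0.50 times as large.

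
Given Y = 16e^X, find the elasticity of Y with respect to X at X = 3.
Elasticity = 3

Elasticity = (dY/dX) · (X/Y)

dY/dX = 16·e^X
At X = 3: dY/dX = 16·e^3, Y = 16·e^3

Elasticity = (16·e^3) · (3 / (16·e^3)) = 3

Interpretation: for a small percentage change in X, the percentage change in Y is approximately 3.00 times as large.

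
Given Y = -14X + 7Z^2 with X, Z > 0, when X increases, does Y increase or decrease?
Y decreases

Taking the partial derivative:
∂Y/∂X = -14

∂Y/∂X = -14 < 0 (assuming positive values)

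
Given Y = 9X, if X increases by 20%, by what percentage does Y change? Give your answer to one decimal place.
20.0%

For Y = 9X:
If X → X(1 + 0.2)
Then Y → Y · (1 + 0.2)^1
     = Y · 1.2000

Percentage change = ((1 + 0.2)^1 − 1) × 100% = 20.0%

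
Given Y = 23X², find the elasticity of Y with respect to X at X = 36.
Elasticity = 2

Elasticity = (dY/dX) · (X/Y)

dY/dX = 46·X
At X = 36: dY/dX = 1656, Y = 29808

Elasticity = 1656 · (36 / 29808) = 2

Interpretation: for a small percentage change in X, the percentage change in Y is approximately 2.00 times as large.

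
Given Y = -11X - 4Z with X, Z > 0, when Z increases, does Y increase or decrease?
Y decreases

Taking the partial derivative:
∂Y/∂Z = -4

∂Y/∂Z = -4 < 0 (assuming positive values)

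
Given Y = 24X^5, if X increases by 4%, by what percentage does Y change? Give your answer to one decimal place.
21.7%

For Y = 24X^5:
If X → X(1 + 0.04)
Then Y → Y · (1 + 0.04)^5
     ≈ Y · 1.2167

Percentage change = ((1 + 0.04)^5 − 1) × 100% ≈ 21.7%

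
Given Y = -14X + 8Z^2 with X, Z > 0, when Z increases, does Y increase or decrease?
Y increases

Taking the partial derivative:
∂Y/∂Z = 16Z

∂Y/∂Z = 16Z > 0 (assuming positive values)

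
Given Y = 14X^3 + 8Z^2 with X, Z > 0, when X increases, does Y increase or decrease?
Y increases

Taking the partial derivative:
∂Y/∂X = 42X^2

∂Y/∂X = 42X^2 > 0 (assuming positive values)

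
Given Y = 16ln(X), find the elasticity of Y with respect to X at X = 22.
Elasticity = 1/ln(22) ≈ 0.3235

Elasticity = (dY/dX) · (X/Y)

dY/dX = 16/X
At X = 22: dY/dX = 8/11, Y = 16·ln(22)

Elasticity = (8/11) · (22 / (16·ln(22))) = 1/ln(22) ≈ 0.3235

Interpretation: for a small percentage change in X, the percentage change in Y is approximately 0.32 times as large.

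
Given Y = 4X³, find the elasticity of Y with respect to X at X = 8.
Elasticity = 3

Elasticity = (dY/dX) · (X/Y)

dY/dX = 12·X²
At X = 8: dY/dX = 768, Y = 2048

Elasticity = 768 · (8 / 2048) = 3

Interpretation: for a small percentage change in X, the percentage change in Y is approximately 3.00 times as large.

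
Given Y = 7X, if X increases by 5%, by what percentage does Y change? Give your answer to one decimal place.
5.0%

For Y = 7X:
If X → X(1 + 0.05)
Then Y → Y · (1 + 0.05)^1
     = Y · 1.0500

Percentage change = ((1 + 0.05)^1 − 1) × 100% = 5.0%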